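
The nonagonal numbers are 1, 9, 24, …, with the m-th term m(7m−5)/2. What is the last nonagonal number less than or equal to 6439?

6364

Solve n(7n−5)/2 ≤ 6439 for integer n.
n = 43 gives 6364 ≤ 6439, while n = 44 gives 6666 > 6439; so the answer is 6364.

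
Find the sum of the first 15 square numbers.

1240

Σ_{i=1}^{15} i² = 15·16·31/6 = 1240.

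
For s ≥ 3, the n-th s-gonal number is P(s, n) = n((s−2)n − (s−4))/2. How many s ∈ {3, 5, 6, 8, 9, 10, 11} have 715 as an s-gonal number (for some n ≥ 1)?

s = 3: P(3, 37) = 703 and P(3, 38) = 741; 715 is not s-gonal.
s = 5: P(5, 22) = 715. ✓
s = 6: P(6, 19) = 703 and P(6, 20) = 780; 715 is not s-gonal.
s = 8: P(8, 15) = 645 and P(8, 16) = 736; 715 is not s-gonal.
s = 9: P(9, 14) = 651 and P(9, 15) = 750; 715 is not s-gonal.
s = 10: P(10, 13) = 637 and P(10, 14) = 742; 715 is not s-gonal.
s = 11: P(11, 13) = 715. ✓
Hits: s ∈ {5, 11} → 2.

2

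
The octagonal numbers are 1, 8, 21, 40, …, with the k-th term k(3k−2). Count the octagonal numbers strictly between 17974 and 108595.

The n-th octagonal number is n(3n−2).
Smallest index with value > 17974: n = 78 (giving 18096).
Largest index with value < 108595: n = 190 (giving 107920).
Indices 78 through 190: 113 terms.

113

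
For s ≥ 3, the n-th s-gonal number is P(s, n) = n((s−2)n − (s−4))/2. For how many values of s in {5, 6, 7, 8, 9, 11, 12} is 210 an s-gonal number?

1

s = 5: P(5, 12) = 210. ✓
s = 6: P(6, 10) = 190 and P(6, 11) = 231; 210 is not s-gonal.
s = 7: P(7, 9) = 189 and P(7, 10) = 235; 210 is not s-gonal.
s = 8: P(8, 8) = 176 and P(8, 9) = 225; 210 is not s-gonal.
s = 9: P(9, 8) = 204 and P(9, 9) = 261; 210 is not s-gonal.
s = 11: P(11, 7) = 196 and P(11, 8) = 260; 210 is not s-gonal.
s = 12: P(12, 6) = 156 and P(12, 7) = 217; 210 is not s-gonal.
Hits: s ∈ {5} → 1.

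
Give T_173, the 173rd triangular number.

173·174/2 = 30102/2 = 15051.

15051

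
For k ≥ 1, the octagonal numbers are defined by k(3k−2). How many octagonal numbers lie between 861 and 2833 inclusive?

14

The n-th octagonal number is n(3n−2).
Smallest index with value ≥ 861: n = 18 (giving 936).
Largest index with value ≤ 2833: n = 31 (giving 2821).
Indices 18 through 31: 14 terms.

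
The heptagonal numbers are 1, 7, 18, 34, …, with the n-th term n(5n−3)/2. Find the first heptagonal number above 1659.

Solve n(5n−3)/2 > 1659 for integer n.
The largest n with value ≤ 1659 is 26 (since 1651 ≤ 1659 < 1782), so the first above is n = 27, value 1782.

1782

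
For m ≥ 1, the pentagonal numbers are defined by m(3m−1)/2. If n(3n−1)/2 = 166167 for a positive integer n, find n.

Set n(3n−1)/2 = 166167, giving 3n² − n − 332334 = 0.
The discriminant is 1 + 24·166167 = 3988009, and √3988009 = 1997.
So n = (1 + 1997) / 6 = 1998/6 = 333.

333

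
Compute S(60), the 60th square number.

3600

60² = 3600.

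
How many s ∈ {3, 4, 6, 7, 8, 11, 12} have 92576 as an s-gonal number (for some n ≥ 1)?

1

s = 3: P(3, 429) = 92235 and P(3, 430) = 92665; 92576 is not s-gonal.
s = 4: P(4, 304) = 92416 and P(4, 305) = 93025; 92576 is not s-gonal.
s = 6: P(6, 215) = 92235 and P(6, 216) = 93096; 92576 is not s-gonal.
s = 7: P(7, 192) = 91872 and P(7, 193) = 92833; 92576 is not s-gonal.
s = 8: P(8, 176) = 92576. ✓
s = 11: P(11, 143) = 91520 and P(11, 144) = 92808; 92576 is not s-gonal.
s = 12: P(12, 136) = 91936 and P(12, 137) = 93297; 92576 is not s-gonal.
Hits: s ∈ {8} → 1.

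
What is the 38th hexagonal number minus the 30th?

38·(2·38 − 1) = 2850 and 30·(2·30 − 1) = 1770.
Difference: 2850 − 1770 = 1080.

1080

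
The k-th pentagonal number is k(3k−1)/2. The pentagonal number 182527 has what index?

Set n(3n−1)/2 = 182527, giving 3n² − n − 365054 = 0.
The discriminant is 1 + 24·182527 = 4380649, and √4380649 = 2093.
So n = (1 + 2093) / 6 = 2094/6 = 349.

349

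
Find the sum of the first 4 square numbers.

30

Σ_{i=1}^{4} i² = 4·5·9/6 = 30.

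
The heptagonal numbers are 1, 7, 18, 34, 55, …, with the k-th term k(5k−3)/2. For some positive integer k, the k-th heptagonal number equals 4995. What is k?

45

Set n(5n−3)/2 = 4995, giving 5n² − 3n − 9990 = 0.
The discriminant is 9 + 40·4995 = 199809, and √199809 = 447.
So n = (3 + 447) / 10 = 450/10 = 45.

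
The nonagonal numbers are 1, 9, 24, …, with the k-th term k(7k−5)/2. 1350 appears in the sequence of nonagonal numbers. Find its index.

20

Set n(7n−5)/2 = 1350, giving 7n² − 5n − 2700 = 0.
The discriminant is 25 + 56·1350 = 75625, and √75625 = 275.
So n = (5 + 275) / 14 = 280/14 = 20.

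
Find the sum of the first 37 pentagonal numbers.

26011

Σ i(3i−1)/2 = (3Σi² − Σi) / 2 over i = 1..37.
Σi = 703 and Σi² = 17575.
(3·17575 − 1·703) / 2 = 52022/2 = 26011.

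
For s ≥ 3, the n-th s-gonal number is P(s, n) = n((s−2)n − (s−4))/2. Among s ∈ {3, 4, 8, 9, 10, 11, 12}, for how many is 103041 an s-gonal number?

1

s = 3: P(3, 453) = 102831 and P(3, 454) = 103285; 103041 is not s-gonal.
s = 4: P(4, 321) = 103041. ✓
s = 8: P(8, 185) = 102305 and P(8, 186) = 103416; 103041 is not s-gonal.
s = 9: P(9, 171) = 101916 and P(9, 172) = 103114; 103041 is not s-gonal.
s = 10: P(10, 160) = 101920 and P(10, 161) = 103201; 103041 is not s-gonal.
s = 11: P(11, 151) = 102076 and P(11, 152) = 103436; 103041 is not s-gonal.
s = 12: P(12, 143) = 101673 and P(12, 144) = 103104; 103041 is not s-gonal.
Hits: s ∈ {4} → 1.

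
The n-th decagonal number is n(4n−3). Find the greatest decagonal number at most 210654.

Solve n(4n−3) ≤ 210654 for integer n.
n = 229 gives 209077 ≤ 210654, while n = 230 gives 210910 > 210654; so the answer is 209077.

209077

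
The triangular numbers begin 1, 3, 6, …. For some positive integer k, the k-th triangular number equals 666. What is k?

36

Set n(n+1)/2 = 666, giving n² + n − 1332 = 0.
So n = (-1 + 73) / 2 = 72/2 = 36.
Check: 36·37/2 = 666. ✓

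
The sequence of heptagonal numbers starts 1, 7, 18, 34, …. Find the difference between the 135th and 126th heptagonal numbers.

135·(5·135 − 3)/2 = 45360 and 126·(5·126 − 3)/2 = 39501.
Difference: 45360 − 39501 = 5859.

5859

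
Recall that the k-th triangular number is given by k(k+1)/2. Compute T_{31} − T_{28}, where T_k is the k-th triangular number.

31·32/2 = 496 and 28·29/2 = 406.
Difference: 496 − 406 = 90.

90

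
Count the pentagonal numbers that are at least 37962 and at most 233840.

The n-th pentagonal number is n(3n−1)/2.
Smallest index with value ≥ 37962: n = 160 (giving 38320).
Largest index with value ≤ 233840: n = 395 (giving 233840).
Indices 160 through 395: 236 terms.

236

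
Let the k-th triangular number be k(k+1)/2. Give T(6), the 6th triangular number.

The 6th triangular number is n(n+1)/2 with n = 6.
6·7/2 = 42/2 = 21.

21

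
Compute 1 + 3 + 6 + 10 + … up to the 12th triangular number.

364

Σ i(i+1)/2 = (Σi² + Σi) / 2 over i = 1..12.
Σi = 78 and Σi² = 650.
(1·650 + 1·78) / 2 = 728/2 = 364.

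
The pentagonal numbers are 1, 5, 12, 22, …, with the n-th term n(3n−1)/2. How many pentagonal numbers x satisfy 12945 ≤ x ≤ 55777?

The n-th pentagonal number is n(3n−1)/2.
Smallest index with value ≥ 12945: n = 94 (giving 13207).
Largest index with value ≤ 55777: n = 193 (giving 55777).
Indices 94 through 193: 100 terms.

100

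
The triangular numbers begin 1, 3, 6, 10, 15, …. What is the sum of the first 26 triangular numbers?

3276

Σ i(i+1)/2 = (Σi² + Σi) / 2 over i = 1..26.
Σi = 351 and Σi² = 6201.
(1·6201 + 1·351) / 2 = 6552/2 = 3276.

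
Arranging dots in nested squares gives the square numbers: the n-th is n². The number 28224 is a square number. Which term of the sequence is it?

We need n² = 28224, so n = √28224 = 168.
Check: 168² = 28224. ✓

168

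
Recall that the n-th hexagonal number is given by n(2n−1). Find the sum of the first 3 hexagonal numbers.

22

Σ i(2i−1) = 2Σi² − Σi over i = 1..3.
Σi = 6 and Σi² = 14.
2·14 − 1·6 = 22.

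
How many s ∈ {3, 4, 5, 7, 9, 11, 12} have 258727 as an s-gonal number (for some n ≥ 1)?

1

s = 3: P(3, 718) = 258121 and P(3, 719) = 258840; 258727 is not s-gonal.
s = 4: P(4, 508) = 258064 and P(4, 509) = 259081; 258727 is not s-gonal.
s = 5: P(5, 415) = 258130 and P(5, 416) = 259376; 258727 is not s-gonal.
s = 7: P(7, 322) = 258727. ✓
s = 9: P(9, 272) = 258264 and P(9, 273) = 260169; 258727 is not s-gonal.
s = 11: P(11, 240) = 258360 and P(11, 241) = 260521; 258727 is not s-gonal.
s = 12: P(12, 227) = 256737 and P(12, 228) = 259008; 258727 is not s-gonal.
Hits: s ∈ {7} → 1.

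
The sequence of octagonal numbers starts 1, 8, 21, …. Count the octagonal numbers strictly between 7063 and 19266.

32

The n-th octagonal number is n(3n−2).
Smallest index with value > 7063: n = 49 (giving 7105).
Largest index with value < 19266: n = 80 (giving 19040).
Indices 49 through 80: 32 terms.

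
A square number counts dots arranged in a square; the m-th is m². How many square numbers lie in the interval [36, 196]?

9

The n-th square number is n².
Smallest index with value ≥ 36: n = 6 (giving 36).
Largest index with value ≤ 196: n = 14 (giving 196).
Indices 6 through 14: 9 terms.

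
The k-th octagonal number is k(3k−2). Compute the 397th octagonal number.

The 397th octagonal number is n(3n−2) with n = 397.
397·(3·397 − 2) = 397·1189 = 472033.

472033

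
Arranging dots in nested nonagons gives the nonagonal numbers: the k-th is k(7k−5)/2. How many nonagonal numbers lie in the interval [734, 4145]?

The n-th nonagonal number is n(7n−5)/2.
Smallest index with value ≥ 734: n = 15 (giving 750).
Largest index with value ≤ 4145: n = 34 (giving 3961).
Indices 15 through 34: 20 terms.

20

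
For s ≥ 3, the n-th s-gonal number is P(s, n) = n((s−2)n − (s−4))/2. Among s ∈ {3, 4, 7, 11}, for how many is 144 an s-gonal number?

1

s = 3: P(3, 16) = 136 and P(3, 17) = 153; 144 is not s-gonal.
s = 4: P(4, 12) = 144. ✓
s = 7: P(7, 7) = 112 and P(7, 8) = 148; 144 is not s-gonal.
s = 11: P(11, 6) = 141 and P(11, 7) = 196; 144 is not s-gonal.
Hits: s ∈ {4} → 1.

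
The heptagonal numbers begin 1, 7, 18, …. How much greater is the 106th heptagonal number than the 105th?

526

Consecutive heptagonal numbers differ by 5n − 4: here 5·106 − 4 = 526.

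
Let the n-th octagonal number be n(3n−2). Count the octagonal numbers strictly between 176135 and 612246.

210

The n-th octagonal number is n(3n−2).
Smallest index with value > 176135: n = 243 (giving 176661).
Largest index with value < 612246: n = 452 (giving 612008).
Indices 243 through 452: 210 terms.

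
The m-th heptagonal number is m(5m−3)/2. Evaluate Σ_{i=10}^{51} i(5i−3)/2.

Σ i(5i−3)/2 = (5Σi² − 3Σi) / 2 over i = 10..51.
Σi = 1326 − 45 = 1281 and Σi² = 45526 − 285 = 45241.
(5·45241 − 3·1281) / 2 = 222362/2 = 111181.

111181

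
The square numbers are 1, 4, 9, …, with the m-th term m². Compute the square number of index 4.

16

4² = 16.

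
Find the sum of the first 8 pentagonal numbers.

Σ i(3i−1)/2 = (3Σi² − Σi) / 2 over i = 1..8.
Σi = 36 and Σi² = 204.
(3·204 − 1·36) / 2 = 576/2 = 288.

288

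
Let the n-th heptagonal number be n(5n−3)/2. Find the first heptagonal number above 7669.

7756

Solve n(5n−3)/2 > 7669 for integer n.
The largest n with value ≤ 7669 is 55 (since 7480 ≤ 7669 < 7756), so the first above is n = 56, value 7756.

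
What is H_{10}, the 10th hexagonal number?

The 10th hexagonal number is n(2n−1) with n = 10.
10·(2·10 − 1) = 10·19 = 190.

190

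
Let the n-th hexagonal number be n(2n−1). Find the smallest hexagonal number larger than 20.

Solve n(2n−1) > 20 for integer n.
The largest n with value ≤ 20 is 3 (since 15 ≤ 20 < 28), so the first above is n = 4, value 28.

28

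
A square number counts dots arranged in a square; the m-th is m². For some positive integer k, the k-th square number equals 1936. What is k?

We need n² = 1936, so n = √1936 = 44.

44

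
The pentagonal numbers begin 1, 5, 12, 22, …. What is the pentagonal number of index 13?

247

The 13th pentagonal number is n(3n−1)/2 with n = 13.
13·(3·13 − 1)/2 = 13·38/2 = 13·19 = 247.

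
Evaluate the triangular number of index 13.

91

The 13th triangular number is n(n+1)/2 with n = 13.
13·14/2 = 182/2 = 91.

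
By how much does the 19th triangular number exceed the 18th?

Consecutive triangular numbers differ by n: T_{19} − T_{18} = 19.

19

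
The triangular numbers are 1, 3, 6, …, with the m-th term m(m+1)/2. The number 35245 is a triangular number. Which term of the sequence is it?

Set n(n+1)/2 = 35245, giving n² + n − 70490 = 0.
The discriminant is 1 + 8·35245 = 281961, and √281961 = 531.
So n = (-1 + 531) / 2 = 530/2 = 265.
Check: 265·266/2 = 35245. ✓

265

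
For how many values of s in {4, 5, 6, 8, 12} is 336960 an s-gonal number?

s = 4: P(4, 580) = 336400 and P(4, 581) = 337561; 336960 is not s-gonal.
s = 5: P(5, 474) = 336777 and P(5, 475) = 338200; 336960 is not s-gonal.
s = 6: P(6, 410) = 335790 and P(6, 411) = 337431; 336960 is not s-gonal.
s = 8: P(8, 335) = 336005 and P(8, 336) = 338016; 336960 is not s-gonal.
s = 12: P(12, 260) = 336960. ✓
Hits: s ∈ {12} → 1.

1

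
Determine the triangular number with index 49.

The 49th triangular number is n(n+1)/2 with n = 49.
49·50/2 = 2450/2 = 1225.

1225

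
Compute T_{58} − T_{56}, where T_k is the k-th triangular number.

115

58·59/2 = 1711 and 56·57/2 = 1596.
Difference: 1711 − 1596 = 115.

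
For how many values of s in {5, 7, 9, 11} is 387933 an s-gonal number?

1

s = 5: P(5, 508) = 386842 and P(5, 509) = 388367; 387933 is not s-gonal.
s = 7: P(7, 394) = 387499 and P(7, 395) = 389470; 387933 is not s-gonal.
s = 9: P(9, 333) = 387279 and P(9, 334) = 389611; 387933 is not s-gonal.
s = 11: P(11, 294) = 387933. ✓
Hits: s ∈ {11} → 1.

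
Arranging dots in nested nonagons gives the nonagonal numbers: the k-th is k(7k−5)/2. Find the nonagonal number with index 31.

The 31st nonagonal number is n(7n−5)/2 with n = 31.
31·(7·31 − 5)/2 = 31·212/2 = 31·106 = 3286.

3286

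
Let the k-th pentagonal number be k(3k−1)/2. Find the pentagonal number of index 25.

925

25·(3·25 − 1)/2 = 25·74/2 = 25·37 = 925.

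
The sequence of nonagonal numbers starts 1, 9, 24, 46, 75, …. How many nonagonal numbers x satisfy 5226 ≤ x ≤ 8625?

12

The n-th nonagonal number is n(7n−5)/2.
Smallest index with value ≥ 5226: n = 39 (giving 5226).
Largest index with value ≤ 8625: n = 50 (giving 8625).
Indices 39 through 50: 12 terms.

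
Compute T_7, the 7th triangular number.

The 7th triangular number is n(n+1)/2 with n = 7.
7·8/2 = 56/2 = 28.

28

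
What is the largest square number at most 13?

Solve n² ≤ 13 for integer n.
n = 3 gives 9 ≤ 13, while n = 4 gives 16 > 13; so the answer is 9.

9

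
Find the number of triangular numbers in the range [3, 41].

7

The n-th triangular number is n(n+1)/2.
Smallest index with value ≥ 3: n = 2 (giving 3).
Largest index with value ≤ 41: n = 8 (giving 36).
Indices 2 through 8: 7 terms.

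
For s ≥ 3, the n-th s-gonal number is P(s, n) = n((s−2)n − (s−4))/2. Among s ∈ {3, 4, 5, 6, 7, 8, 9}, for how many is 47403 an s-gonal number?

1

s = 3: P(3, 307) = 47278 and P(3, 308) = 47586; 47403 is not s-gonal.
s = 4: P(4, 217) = 47089 and P(4, 218) = 47524; 47403 is not s-gonal.
s = 5: P(5, 177) = 46905 and P(5, 178) = 47437; 47403 is not s-gonal.
s = 6: P(6, 154) = 47278 and P(6, 155) = 47895; 47403 is not s-gonal.
s = 7: P(7, 138) = 47403. ✓
s = 8: P(8, 126) = 47376 and P(8, 127) = 48133; 47403 is not s-gonal.
s = 9: P(9, 116) = 46806 and P(9, 117) = 47619; 47403 is not s-gonal.
Hits: s ∈ {7} → 1.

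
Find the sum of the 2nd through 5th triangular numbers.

Σ i(i+1)/2 = (Σi² + Σi) / 2 over i = 2..5.
Σi = 15 − 1 = 14 and Σi² = 55 − 1 = 54.
(1·54 + 1·14) / 2 = 68/2 = 34.

34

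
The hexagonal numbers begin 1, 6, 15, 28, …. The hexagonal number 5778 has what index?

Set n(2n−1) = 5778, giving 2n² − n − 5778 = 0.
The discriminant is 1 + 8·5778 = 46225, and √46225 = 215.
So n = (1 + 215) / 4 = 216/4 = 54.
Check: 54·(2·54 − 1) = 5778. ✓

54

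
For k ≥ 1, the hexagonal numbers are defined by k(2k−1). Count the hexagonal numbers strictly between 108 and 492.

8

The n-th hexagonal number is n(2n−1).
Smallest index with value > 108: n = 8 (giving 120).
Largest index with value < 492: n = 15 (giving 435).
Indices 8 through 15: 8 terms.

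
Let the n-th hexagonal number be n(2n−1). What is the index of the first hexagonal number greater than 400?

15

Solve n(2n−1) > 400 for integer n.
The largest n with value ≤ 400 is 14 (since 378 ≤ 400 < 435), so the first above is n = 15, value 435.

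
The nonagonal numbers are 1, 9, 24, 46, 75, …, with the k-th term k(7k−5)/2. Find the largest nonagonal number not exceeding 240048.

239599

Solve n(7n−5)/2 ≤ 240048 for integer n.
n = 262 gives 239599 ≤ 240048, while n = 263 gives 241434 > 240048; so the answer is 239599.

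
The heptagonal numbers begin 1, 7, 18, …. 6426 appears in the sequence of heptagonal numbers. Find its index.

51

Set n(5n−3)/2 = 6426, giving 5n² − 3n − 12852 = 0.
So n = (3 + 507) / 10 = 510/10 = 51.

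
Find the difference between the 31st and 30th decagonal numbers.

241

Consecutive decagonal numbers differ by 8n − 7: here 8·31 − 7 = 241.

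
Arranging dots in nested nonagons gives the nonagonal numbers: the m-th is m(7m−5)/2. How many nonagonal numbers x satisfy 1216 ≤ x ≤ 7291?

The n-th nonagonal number is n(7n−5)/2.
Smallest index with value ≥ 1216: n = 19 (giving 1216).
Largest index with value ≤ 7291: n = 46 (giving 7291).
Indices 19 through 46: 28 terms.

28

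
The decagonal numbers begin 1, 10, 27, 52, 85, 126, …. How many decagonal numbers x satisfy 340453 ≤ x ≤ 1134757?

The n-th decagonal number is n(4n−3).
Smallest index with value ≥ 340453: n = 293 (giving 342517).
Largest index with value ≤ 1134757: n = 533 (giving 1134757).
Indices 293 through 533: 241 terms.

241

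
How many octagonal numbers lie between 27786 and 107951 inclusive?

The n-th octagonal number is n(3n−2).
Smallest index with value ≥ 27786: n = 97 (giving 28033).
Largest index with value ≤ 107951: n = 190 (giving 107920).
Indices 97 through 190: 94 terms.

94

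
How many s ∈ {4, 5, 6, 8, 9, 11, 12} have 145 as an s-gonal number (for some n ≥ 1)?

s = 4: P(4, 12) = 144 and P(4, 13) = 169; 145 is not s-gonal.
s = 5: P(5, 10) = 145. ✓
s = 6: P(6, 8) = 120 and P(6, 9) = 153; 145 is not s-gonal.
s = 8: P(8, 7) = 133 and P(8, 8) = 176; 145 is not s-gonal.
s = 9: P(9, 6) = 111 and P(9, 7) = 154; 145 is not s-gonal.
s = 11: P(11, 6) = 141 and P(11, 7) = 196; 145 is not s-gonal.
s = 12: P(12, 5) = 105 and P(12, 6) = 156; 145 is not s-gonal.
Hits: s ∈ {5} → 1.

1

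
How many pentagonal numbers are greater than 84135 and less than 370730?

The n-th pentagonal number is n(3n−1)/2.
Smallest index with value > 84135: n = 238 (giving 84847).
Largest index with value < 370730: n = 497 (giving 370265).
Indices 238 through 497: 260 terms.

260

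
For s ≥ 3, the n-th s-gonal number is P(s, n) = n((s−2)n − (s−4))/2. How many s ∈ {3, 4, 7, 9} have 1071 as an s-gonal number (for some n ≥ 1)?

s = 3: P(3, 45) = 1035 and P(3, 46) = 1081; 1071 is not s-gonal.
s = 4: P(4, 32) = 1024 and P(4, 33) = 1089; 1071 is not s-gonal.
s = 7: P(7, 21) = 1071. ✓
s = 9: P(9, 17) = 969 and P(9, 18) = 1089; 1071 is not s-gonal.
Hits: s ∈ {7} → 1.

1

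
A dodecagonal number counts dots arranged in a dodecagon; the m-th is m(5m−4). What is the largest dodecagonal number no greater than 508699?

Solve n(5n−4) ≤ 508699 for integer n.
n = 319 gives 507529 ≤ 508699, while n = 320 gives 510720 > 508699; so the answer is 507529.

507529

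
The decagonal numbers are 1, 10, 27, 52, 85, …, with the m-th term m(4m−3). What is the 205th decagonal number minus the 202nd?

4875

205·(4·205 − 3) = 167485 and 202·(4·202 − 3) = 162610.
Difference: 167485 − 162610 = 4875.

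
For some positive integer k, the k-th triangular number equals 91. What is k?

13

Set n(n+1)/2 = 91, giving n² + n − 182 = 0.
The discriminant is 1 + 8·91 = 729, and √729 = 27.
So n = (-1 + 27) / 2 = 26/2 = 13.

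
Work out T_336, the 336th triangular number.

The 336th triangular number is n(n+1)/2 with n = 336.
336·337/2 = 113232/2 = 56616.

56616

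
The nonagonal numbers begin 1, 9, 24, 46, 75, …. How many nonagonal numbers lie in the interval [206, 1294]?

11

The n-th nonagonal number is n(7n−5)/2.
Smallest index with value ≥ 206: n = 9 (giving 261).
Largest index with value ≤ 1294: n = 19 (giving 1216).
Indices 9 through 19: 11 terms.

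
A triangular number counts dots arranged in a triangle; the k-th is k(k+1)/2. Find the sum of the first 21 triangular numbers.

Σ i(i+1)/2 = (Σi² + Σi) / 2 over i = 1..21.
Σi = 231 and Σi² = 3311.
(1·3311 + 1·231) / 2 = 3542/2 = 1771.

1771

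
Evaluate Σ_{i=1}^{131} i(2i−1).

1507286

Σ i(2i−1) = 2Σi² − Σi over i = 1..131.
Σi = 8646 and Σi² = 757966.
2·757966 − 1·8646 = 1507286.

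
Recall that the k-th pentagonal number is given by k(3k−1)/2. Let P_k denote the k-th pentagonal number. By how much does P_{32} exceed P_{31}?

Consecutive pentagonal numbers differ by 3n − 2: here 3·32 − 2 = 94.

94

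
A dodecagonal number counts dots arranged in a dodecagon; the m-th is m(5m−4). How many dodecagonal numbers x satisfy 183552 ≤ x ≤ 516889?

The n-th dodecagonal number is n(5n−4).
Smallest index with value ≥ 183552: n = 192 (giving 183552).
Largest index with value ≤ 516889: n = 321 (giving 513921).
Indices 192 through 321: 130 terms.

130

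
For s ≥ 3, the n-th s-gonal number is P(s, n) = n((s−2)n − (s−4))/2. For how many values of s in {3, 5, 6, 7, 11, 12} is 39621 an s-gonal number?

s = 3: P(3, 281) = 39621. ✓
s = 5: P(5, 162) = 39285 and P(5, 163) = 39772; 39621 is not s-gonal.
s = 6: P(6, 141) = 39621. ✓
s = 7: P(7, 126) = 39501 and P(7, 127) = 40132; 39621 is not s-gonal.
s = 11: P(11, 94) = 39433 and P(11, 95) = 40280; 39621 is not s-gonal.
s = 12: P(12, 89) = 39249 and P(12, 90) = 40140; 39621 is not s-gonal.
Hits: s ∈ {3, 6} → 2.

2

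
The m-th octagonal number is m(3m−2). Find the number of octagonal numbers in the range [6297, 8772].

8

The n-th octagonal number is n(3n−2).
Smallest index with value ≥ 6297: n = 47 (giving 6533).
Largest index with value ≤ 8772: n = 54 (giving 8640).
Indices 47 through 54: 8 terms.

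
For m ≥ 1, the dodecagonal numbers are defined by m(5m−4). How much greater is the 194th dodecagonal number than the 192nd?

194·(5·194 − 4) = 187404 and 192·(5·192 − 4) = 183552.
Difference: 187404 − 183552 = 3852.

3852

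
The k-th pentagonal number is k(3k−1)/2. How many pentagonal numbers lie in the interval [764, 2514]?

19

The n-th pentagonal number is n(3n−1)/2.
Smallest index with value ≥ 764: n = 23 (giving 782).
Largest index with value ≤ 2514: n = 41 (giving 2501).
Indices 23 through 41: 19 terms.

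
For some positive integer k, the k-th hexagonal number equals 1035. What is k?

23

Set n(2n−1) = 1035, giving 2n² − n − 1035 = 0.
So n = (1 + 91) / 4 = 92/4 = 23.
Check: 23·(2·23 − 1) = 1035. ✓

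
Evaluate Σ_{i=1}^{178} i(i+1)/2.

Σ i(i+1)/2 = (Σi² + Σi) / 2 over i = 1..178.
Σi = 15931 and Σi² = 1895789.
(1·1895789 + 1·15931) / 2 = 1911720/2 = 955860.

955860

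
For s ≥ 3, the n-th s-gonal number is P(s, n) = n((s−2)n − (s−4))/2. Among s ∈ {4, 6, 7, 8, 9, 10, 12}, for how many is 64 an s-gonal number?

s = 4: P(4, 8) = 64. ✓
s = 6: P(6, 5) = 45 and P(6, 6) = 66; 64 is not s-gonal.
s = 7: P(7, 5) = 55 and P(7, 6) = 81; 64 is not s-gonal.
s = 8: P(8, 4) = 40 and P(8, 5) = 65; 64 is not s-gonal.
s = 9: P(9, 4) = 46 and P(9, 5) = 75; 64 is not s-gonal.
s = 10: P(10, 4) = 52 and P(10, 5) = 85; 64 is not s-gonal.
s = 12: P(12, 4) = 64. ✓
Hits: s ∈ {4, 12} → 2.

2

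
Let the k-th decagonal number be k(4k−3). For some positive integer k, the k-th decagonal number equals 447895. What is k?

335

Set n(4n−3) = 447895, giving 4n² − 3n − 447895 = 0.
The discriminant is 9 + 16·447895 = 7166329, and √7166329 = 2677.
So n = (3 + 2677) / 8 = 2680/8 = 335.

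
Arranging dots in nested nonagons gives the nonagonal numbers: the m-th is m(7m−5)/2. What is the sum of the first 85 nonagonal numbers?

720035

Σ i(7i−5)/2 = (7Σi² − 5Σi) / 2 over i = 1..85.
Σi = 3655 and Σi² = 208335.
(7·208335 − 5·3655) / 2 = 1440070/2 = 720035.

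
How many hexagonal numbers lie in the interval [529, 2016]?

16

The n-th hexagonal number is n(2n−1).
Smallest index with value ≥ 529: n = 17 (giving 561).
Largest index with value ≤ 2016: n = 32 (giving 2016).
Indices 17 through 32: 16 terms.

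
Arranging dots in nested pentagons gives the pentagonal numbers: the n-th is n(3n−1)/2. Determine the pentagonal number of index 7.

7·(3·7 − 1)/2 = 7·20/2 = 7·10 = 70.

70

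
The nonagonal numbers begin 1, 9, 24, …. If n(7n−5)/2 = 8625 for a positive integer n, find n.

Set n(7n−5)/2 = 8625, giving 7n² − 5n − 17250 = 0.
The discriminant is 25 + 56·8625 = 483025, and √483025 = 695.
So n = (5 + 695) / 14 = 700/14 = 50.
Check: 50·(7·50 − 5)/2 = 8625. ✓

50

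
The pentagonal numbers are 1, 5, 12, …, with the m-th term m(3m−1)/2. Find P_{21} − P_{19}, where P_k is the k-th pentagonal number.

21·(3·21 − 1)/2 = 651 and 19·(3·19 − 1)/2 = 532.
Difference: 651 − 532 = 119.

119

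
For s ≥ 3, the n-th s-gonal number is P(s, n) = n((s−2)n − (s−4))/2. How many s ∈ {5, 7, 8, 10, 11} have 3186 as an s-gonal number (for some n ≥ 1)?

s = 5: P(5, 46) = 3151 and P(5, 47) = 3290; 3186 is not s-gonal.
s = 7: P(7, 36) = 3186. ✓
s = 8: P(8, 32) = 3008 and P(8, 33) = 3201; 3186 is not s-gonal.
s = 10: P(10, 28) = 3052 and P(10, 29) = 3277; 3186 is not s-gonal.
s = 11: P(11, 27) = 3186. ✓
Hits: s ∈ {7, 11} → 2.

2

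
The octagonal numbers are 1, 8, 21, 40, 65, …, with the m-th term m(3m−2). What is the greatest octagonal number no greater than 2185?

Solve n(3n−2) ≤ 2185 for integer n.
n = 27 gives 2133 ≤ 2185, while n = 28 gives 2296 > 2185; so the answer is 2133.

2133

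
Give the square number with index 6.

36

The 6th square number is n² with n = 6.
6² = 36.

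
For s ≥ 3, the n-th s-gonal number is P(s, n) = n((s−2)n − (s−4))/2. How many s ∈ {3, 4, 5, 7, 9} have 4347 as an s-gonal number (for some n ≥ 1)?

s = 3: P(3, 92) = 4278 and P(3, 93) = 4371; 4347 is not s-gonal.
s = 4: P(4, 65) = 4225 and P(4, 66) = 4356; 4347 is not s-gonal.
s = 5: P(5, 54) = 4347. ✓
s = 7: P(7, 42) = 4347. ✓
s = 9: P(9, 35) = 4200 and P(9, 36) = 4446; 4347 is not s-gonal.
Hits: s ∈ {5, 7} → 2.

2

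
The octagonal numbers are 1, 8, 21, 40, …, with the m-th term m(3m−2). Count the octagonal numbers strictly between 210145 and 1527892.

The n-th octagonal number is n(3n−2).
Smallest index with value > 210145: n = 266 (giving 211736).
Largest index with value < 1527892: n = 713 (giving 1523681).
Indices 266 through 713: 448 terms.

448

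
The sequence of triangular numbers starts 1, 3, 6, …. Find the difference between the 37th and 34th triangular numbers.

37·38/2 = 703 and 34·35/2 = 595.
Difference: 703 − 595 = 108.

108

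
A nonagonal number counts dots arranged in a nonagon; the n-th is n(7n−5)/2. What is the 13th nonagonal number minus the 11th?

13·(7·13 − 5)/2 = 559 and 11·(7·11 − 5)/2 = 396.
Difference: 559 − 396 = 163.

163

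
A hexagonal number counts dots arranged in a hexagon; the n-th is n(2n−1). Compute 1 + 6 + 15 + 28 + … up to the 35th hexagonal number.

29190

Σ i(2i−1) = 2Σi² − Σi over i = 1..35.
Σi = 630 and Σi² = 14910.
2·14910 − 1·630 = 29190.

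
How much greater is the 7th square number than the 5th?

7² = 49 and 5² = 25.
Difference: 49 − 25 = 24.

24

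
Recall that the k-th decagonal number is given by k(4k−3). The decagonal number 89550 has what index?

150

Set n(4n−3) = 89550, giving 4n² − 3n − 89550 = 0.
So n = (3 + 1197) / 8 = 1200/8 = 150.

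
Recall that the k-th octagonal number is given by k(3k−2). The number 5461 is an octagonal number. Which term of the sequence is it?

Set n(3n−2) = 5461, giving 3n² − 2n − 5461 = 0.
So n = (2 + 256) / 6 = 258/6 = 43.

43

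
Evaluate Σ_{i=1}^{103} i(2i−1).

Σ i(2i−1) = 2Σi² − Σi over i = 1..103.
Σi = 5356 and Σi² = 369564.
2·369564 − 1·5356 = 733772.

733772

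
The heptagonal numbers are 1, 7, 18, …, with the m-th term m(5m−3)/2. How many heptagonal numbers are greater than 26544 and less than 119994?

116

The n-th heptagonal number is n(5n−3)/2.
Smallest index with value > 26544: n = 104 (giving 26884).
Largest index with value < 119994: n = 219 (giving 119574).
Indices 104 through 219: 116 terms.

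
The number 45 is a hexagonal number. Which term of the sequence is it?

Set n(2n−1) = 45, giving 2n² − n − 45 = 0.
So n = (1 + 19) / 4 = 20/4 = 5.

5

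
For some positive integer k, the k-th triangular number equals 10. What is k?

Set n(n+1)/2 = 10, giving n² + n − 20 = 0.
The discriminant is 1 + 8·10 = 81, and √81 = 9.
So n = (-1 + 9) / 2 = 8/2 = 4.

4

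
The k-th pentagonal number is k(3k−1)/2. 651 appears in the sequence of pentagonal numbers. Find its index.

21

Set n(3n−1)/2 = 651, giving 3n² − n − 1302 = 0.
So n = (1 + 125) / 6 = 126/6 = 21.
Check: 21·(3·21 − 1)/2 = 651. ✓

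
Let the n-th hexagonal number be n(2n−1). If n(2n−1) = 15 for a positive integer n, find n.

Set n(2n−1) = 15, giving 2n² − n − 15 = 0.
The discriminant is 1 + 8·15 = 121, and √121 = 11.
So n = (1 + 11) / 4 = 12/4 = 3.
Check: 3·(2·3 − 1) = 15. ✓

3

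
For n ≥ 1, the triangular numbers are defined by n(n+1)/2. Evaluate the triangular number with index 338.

338·339/2 = 114582/2 = 57291.

57291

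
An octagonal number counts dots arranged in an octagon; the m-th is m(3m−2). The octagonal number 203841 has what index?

261

Set n(3n−2) = 203841, giving 3n² − 2n − 203841 = 0.
The discriminant is 4 + 12·203841 = 2446096, and √2446096 = 1564.
So n = (2 + 1564) / 6 = 1566/6 = 261.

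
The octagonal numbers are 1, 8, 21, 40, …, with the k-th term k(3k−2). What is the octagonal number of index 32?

3008

The 32nd octagonal number is n(3n−2) with n = 32.
32·(3·32 − 2) = 32·94 = 3008.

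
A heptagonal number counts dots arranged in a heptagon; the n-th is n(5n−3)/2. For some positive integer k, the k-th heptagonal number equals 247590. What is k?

315

Set n(5n−3)/2 = 247590, giving 5n² − 3n − 495180 = 0.
So n = (3 + 3147) / 10 = 3150/10 = 315.
Check: 315·(5·315 − 3)/2 = 247590. ✓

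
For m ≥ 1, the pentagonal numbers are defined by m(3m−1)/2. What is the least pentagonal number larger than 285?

287

Solve n(3n−1)/2 > 285 for integer n.
The largest n with value ≤ 285 is 13 (since 247 ≤ 285 < 287), so the first above is n = 14, value 287.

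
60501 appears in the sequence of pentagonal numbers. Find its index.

201

Set n(3n−1)/2 = 60501, giving 3n² − n − 121002 = 0.
So n = (1 + 1205) / 6 = 1206/6 = 201.
Check: 201·(3·201 − 1)/2 = 60501. ✓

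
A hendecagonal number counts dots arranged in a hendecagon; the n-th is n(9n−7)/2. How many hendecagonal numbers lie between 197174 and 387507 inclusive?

84

The n-th hendecagonal number is n(9n−7)/2.
Smallest index with value ≥ 197174: n = 210 (giving 197715).
Largest index with value ≤ 387507: n = 293 (giving 385295).
Indices 210 through 293: 84 terms.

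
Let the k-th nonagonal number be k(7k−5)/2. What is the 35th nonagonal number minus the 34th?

239

Consecutive nonagonal numbers differ by 7n − 6: here 7·35 − 6 = 239.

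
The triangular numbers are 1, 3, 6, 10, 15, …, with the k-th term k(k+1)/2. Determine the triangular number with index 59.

The 59th triangular number is n(n+1)/2 with n = 59.
59·60/2 = 3540/2 = 1770.

1770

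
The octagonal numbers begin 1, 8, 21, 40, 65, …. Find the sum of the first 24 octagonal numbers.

Σ i(3i−2) = 3Σi² − 2Σi over i = 1..24.
Σi = 300 and Σi² = 4900.
3·4900 − 2·300 = 14100.

14100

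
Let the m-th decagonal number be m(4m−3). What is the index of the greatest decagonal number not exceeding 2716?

26

Solve n(4n−3) ≤ 2716 for integer n.
n = 26 gives 2626 ≤ 2716, while n = 27 gives 2835 > 2716; so the answer is index 26.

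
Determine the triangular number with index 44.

The 44th triangular number is n(n+1)/2 with n = 44.
44·45/2 = 1980/2 = 990.

990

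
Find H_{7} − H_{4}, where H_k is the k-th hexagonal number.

7·(2·7 − 1) = 91 and 4·(2·4 − 1) = 28.
Difference: 91 − 28 = 63.

63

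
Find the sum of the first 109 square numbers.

Σ_{i=1}^{109} i² = 109·110·219/6 = 437635.

437635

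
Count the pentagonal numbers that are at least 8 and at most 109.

The n-th pentagonal number is n(3n−1)/2.
Smallest index with value ≥ 8: n = 3 (giving 12).
Largest index with value ≤ 109: n = 8 (giving 92).
Indices 3 through 8: 6 terms.

6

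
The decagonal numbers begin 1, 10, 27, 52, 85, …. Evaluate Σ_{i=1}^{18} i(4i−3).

Σ i(4i−3) = 4Σi² − 3Σi over i = 1..18.
Σi = 171 and Σi² = 2109.
4·2109 − 3·171 = 7923.

7923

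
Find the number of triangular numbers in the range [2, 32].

The n-th triangular number is n(n+1)/2.
Smallest index with value ≥ 2: n = 2 (giving 3).
Largest index with value ≤ 32: n = 7 (giving 28).
Indices 2 through 7: 6 terms.

6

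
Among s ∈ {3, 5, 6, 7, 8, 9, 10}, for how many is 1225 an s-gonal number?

2

s = 3: P(3, 49) = 1225. ✓
s = 5: P(5, 28) = 1162 and P(5, 29) = 1247; 1225 is not s-gonal.
s = 6: P(6, 25) = 1225. ✓
s = 7: P(7, 22) = 1177 and P(7, 23) = 1288; 1225 is not s-gonal.
s = 8: P(8, 20) = 1160 and P(8, 21) = 1281; 1225 is not s-gonal.
s = 9: P(9, 19) = 1216 and P(9, 20) = 1350; 1225 is not s-gonal.
s = 10: P(10, 17) = 1105 and P(10, 18) = 1242; 1225 is not s-gonal.
Hits: s ∈ {3, 6} → 2.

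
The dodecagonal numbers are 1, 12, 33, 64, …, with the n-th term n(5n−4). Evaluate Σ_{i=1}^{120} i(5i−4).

2887060

Σ i(5i−4) = 5Σi² − 4Σi over i = 1..120.
Σi = 7260 and Σi² = 583220.
5·583220 − 4·7260 = 2887060.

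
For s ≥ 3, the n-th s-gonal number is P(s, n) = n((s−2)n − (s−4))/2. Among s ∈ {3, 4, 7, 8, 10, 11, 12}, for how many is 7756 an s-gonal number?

s = 3: P(3, 124) = 7750 and P(3, 125) = 7875; 7756 is not s-gonal.
s = 4: P(4, 88) = 7744 and P(4, 89) = 7921; 7756 is not s-gonal.
s = 7: P(7, 56) = 7756. ✓
s = 8: P(8, 51) = 7701 and P(8, 52) = 8008; 7756 is not s-gonal.
s = 10: P(10, 44) = 7612 and P(10, 45) = 7965; 7756 is not s-gonal.
s = 11: P(11, 41) = 7421 and P(11, 42) = 7791; 7756 is not s-gonal.
s = 12: P(12, 39) = 7449 and P(12, 40) = 7840; 7756 is not s-gonal.
Hits: s ∈ {7} → 1.

1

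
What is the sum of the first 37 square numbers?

Σ_{i=1}^{37} i² = 37·38·75/6 = 17575.

17575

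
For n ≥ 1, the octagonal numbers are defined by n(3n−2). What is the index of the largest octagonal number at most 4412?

38

Solve n(3n−2) ≤ 4412 for integer n.
n = 38 gives 4256 ≤ 4412, while n = 39 gives 4485 > 4412; so the answer is index 38.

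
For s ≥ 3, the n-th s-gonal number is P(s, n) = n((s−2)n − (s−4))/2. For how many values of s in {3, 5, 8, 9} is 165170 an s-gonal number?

s = 3: P(3, 574) = 165025 and P(3, 575) = 165600; 165170 is not s-gonal.
s = 5: P(5, 332) = 165170. ✓
s = 8: P(8, 234) = 163800 and P(8, 235) = 165205; 165170 is not s-gonal.
s = 9: P(9, 217) = 164269 and P(9, 218) = 165789; 165170 is not s-gonal.
Hits: s ∈ {5} → 1.

1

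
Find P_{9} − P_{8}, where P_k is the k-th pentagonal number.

Consecutive pentagonal numbers differ by 3n − 2: here 3·9 − 2 = 25.

25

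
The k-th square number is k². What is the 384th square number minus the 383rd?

767

n² − (n−1)² = 2n − 1, so 384² − 383² = 2·384 − 1 = 767.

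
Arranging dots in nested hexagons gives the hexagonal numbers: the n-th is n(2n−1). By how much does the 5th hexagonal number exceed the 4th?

17

Consecutive hexagonal numbers differ by 4n − 3: here 4·5 − 3 = 17.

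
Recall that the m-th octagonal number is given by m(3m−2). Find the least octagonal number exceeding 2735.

2821

Solve n(3n−2) > 2735 for integer n.
The largest n with value ≤ 2735 is 30 (since 2640 ≤ 2735 < 2821), so the first above is n = 31, value 2821.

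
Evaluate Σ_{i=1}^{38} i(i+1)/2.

9880

Σ i(i+1)/2 = (Σi² + Σi) / 2 over i = 1..38.
Σi = 741 and Σi² = 19019.
(1·19019 + 1·741) / 2 = 19760/2 = 9880.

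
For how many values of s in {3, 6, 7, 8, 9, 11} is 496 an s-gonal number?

s = 3: P(3, 31) = 496. ✓
s = 6: P(6, 16) = 496. ✓
s = 7: P(7, 14) = 469 and P(7, 15) = 540; 496 is not s-gonal.
s = 8: P(8, 13) = 481 and P(8, 14) = 560; 496 is not s-gonal.
s = 9: P(9, 12) = 474 and P(9, 13) = 559; 496 is not s-gonal.
s = 11: P(11, 10) = 415 and P(11, 11) = 506; 496 is not s-gonal.
Hits: s ∈ {3, 6} → 2.

2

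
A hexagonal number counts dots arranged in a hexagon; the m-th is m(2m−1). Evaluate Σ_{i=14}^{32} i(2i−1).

Σ i(2i−1) = 2Σi² − Σi over i = 14..32.
Σi = 528 − 91 = 437 and Σi² = 11440 − 819 = 10621.
2·10621 − 1·437 = 20805.

20805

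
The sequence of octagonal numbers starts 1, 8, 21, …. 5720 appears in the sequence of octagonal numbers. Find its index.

44

Set n(3n−2) = 5720, giving 3n² − 2n − 5720 = 0.
The discriminant is 4 + 12·5720 = 68644, and √68644 = 262.
So n = (2 + 262) / 6 = 264/6 = 44.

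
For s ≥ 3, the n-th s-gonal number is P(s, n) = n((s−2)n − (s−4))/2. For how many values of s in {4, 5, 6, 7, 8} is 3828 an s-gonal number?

1

s = 4: P(4, 61) = 3721 and P(4, 62) = 3844; 3828 is not s-gonal.
s = 5: P(5, 50) = 3725 and P(5, 51) = 3876; 3828 is not s-gonal.
s = 6: P(6, 44) = 3828. ✓
s = 7: P(7, 39) = 3744 and P(7, 40) = 3940; 3828 is not s-gonal.
s = 8: P(8, 36) = 3816 and P(8, 37) = 4033; 3828 is not s-gonal.
Hits: s ∈ {6} → 1.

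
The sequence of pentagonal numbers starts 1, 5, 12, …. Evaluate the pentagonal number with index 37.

The 37th pentagonal number is n(3n−1)/2 with n = 37.
37·(3·37 − 1)/2 = 37·110/2 = 37·55 = 2035.

2035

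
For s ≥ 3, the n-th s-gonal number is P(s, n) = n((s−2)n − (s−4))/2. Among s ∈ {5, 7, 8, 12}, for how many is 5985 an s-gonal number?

2

s = 5: P(5, 63) = 5922 and P(5, 64) = 6112; 5985 is not s-gonal.
s = 7: P(7, 49) = 5929 and P(7, 50) = 6175; 5985 is not s-gonal.
s = 8: P(8, 45) = 5985. ✓
s = 12: P(12, 35) = 5985. ✓
Hits: s ∈ {8, 12} → 2.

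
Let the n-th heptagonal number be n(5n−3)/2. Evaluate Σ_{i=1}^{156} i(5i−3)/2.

Σ i(5i−3)/2 = (5Σi² − 3Σi) / 2 over i = 1..156.
Σi = 12246 and Σi² = 1277666.
(5·1277666 − 3·12246) / 2 = 6351592/2 = 3175796.

3175796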